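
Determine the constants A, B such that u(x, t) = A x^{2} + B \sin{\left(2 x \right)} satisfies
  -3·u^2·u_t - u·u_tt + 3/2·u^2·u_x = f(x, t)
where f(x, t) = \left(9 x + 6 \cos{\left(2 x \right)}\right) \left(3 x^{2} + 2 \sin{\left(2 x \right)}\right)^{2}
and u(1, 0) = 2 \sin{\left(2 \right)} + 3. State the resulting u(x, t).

Substitute the ansatz u = A x^{2} + B \sin{\left(2 x \right)} into the left-hand side.
Derivatives of the ansatz:
  u_t = 0
  u_tt = 0
  u_x = 2 A x + 2 B \cos{\left(2 x \right)}
Term by term:
  -3·u^2·u_t = 0
  -u·u_tt = 0
  3/2·u^2·u_x = 3 A^{3} x^{5} + 3 A^{2} B x^{4} \cos{\left(2 x \right)} + 6 A^{2} B x^{3} \sin{\left(2 x \right)} + 6 A B^{2} x^{2} \sin{\left(2 x \right)} \cos{\left(2 x \right)} + 3 A B^{2} x \sin^{2}{\left(2 x \right)} + 3 B^{3} \sin^{2}{\left(2 x \right)} \cos{\left(2 x \right)}
So the left-hand side equals
  3 A^{3} x^{5} + 3 A^{2} B x^{4} \cos{\left(2 x \right)} + 6 A^{2} B x^{3} \sin{\left(2 x \right)} + 6 A B^{2} x^{2} \sin{\left(2 x \right)} \cos{\left(2 x \right)} + 3 A B^{2} x \sin^{2}{\left(2 x \right)} + 3 B^{3} \sin^{2}{\left(2 x \right)} \cos{\left(2 x \right)}
This must equal f(x, t) identically; expanded, f = 81 x^{5} + 54 x^{4} \cos{\left(2 x \right)} + 108 x^{3} \sin{\left(2 x \right)} + 72 x^{2} \sin{\left(2 x \right)} \cos{\left(2 x \right)} + 36 x \sin^{2}{\left(2 x \right)} + 24 \sin^{2}{\left(2 x \right)} \cos{\left(2 x \right)}.
Matching coefficients of the independent functions:
  [x^{5}]:  3 A^{3} = 81
  [x \sin^{2}{\left(2 x \right)}]:  3 A B^{2} = 36
  [x^{3} \sin{\left(2 x \right)}]:  6 A^{2} B = 108
  [x^{4} \cos{\left(2 x \right)}]:  3 A^{2} B = 54
  [\sin^{2}{\left(2 x \right)} \cos{\left(2 x \right)}]:  3 B^{3} = 24
  [x^{2} \sin{\left(2 x \right)} \cos{\left(2 x \right)}]:  6 A B^{2} = 72
Solving: A = 3, B = 2.
Check against the point condition:
  u(1, 0) = 2 \sin{\left(2 \right)} + 3  ⟹  A + B \sin{\left(2 \right)} = 2 \sin{\left(2 \right)} + 3  ✓
Hence u(x, t) = 3 x^{2} + 2 \sin{\left(2 x \right)}.

Answer: u(x, t) = 3 x^{2} + 2 \sin{\left(2 x \right)}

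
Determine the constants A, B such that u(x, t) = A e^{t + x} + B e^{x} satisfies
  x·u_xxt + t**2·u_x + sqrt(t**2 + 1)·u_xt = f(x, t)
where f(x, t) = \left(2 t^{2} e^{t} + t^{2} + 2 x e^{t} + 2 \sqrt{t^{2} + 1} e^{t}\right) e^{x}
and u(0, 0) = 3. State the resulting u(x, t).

Answer: u(x, t) = e^{x} + 2 e^{t + x}

Derivation:
Substitute the ansatz u = A e^{t + x} + B e^{x} into the left-hand side.
Derivatives of the ansatz:
  u_xxt = A e^{t} e^{x}
  u_x = A e^{t} e^{x} + B e^{x}
  u_xt = A e^{t} e^{x}
Term by term:
  x·u_xxt = A x e^{t} e^{x}
  t**2·u_x = A t^{2} e^{t} e^{x} + B t^{2} e^{x}
  sqrt(t**2 + 1)·u_xt = A \sqrt{t^{2} + 1} e^{t} e^{x}
So the left-hand side equals
  A t^{2} e^{t} e^{x} + A x e^{t} e^{x} + A \sqrt{t^{2} + 1} e^{t} e^{x} + B t^{2} e^{x}
This must equal f(x, t) identically; expanded, f = 2 t^{2} e^{t} e^{x} + t^{2} e^{x} + 2 x e^{t} e^{x} + 2 \sqrt{t^{2} + 1} e^{t} e^{x}.
Matching coefficients of the independent functions:
  [t^{2} e^{x}]:  B = 1
  [t^{2} e^{t} e^{x}, x e^{t} e^{x}, \sqrt{t^{2} + 1} e^{t} e^{x}]:  A = 2
Solving: A = 2, B = 1.
Check against the point condition:
  u(0, 0) = 3  ⟹  A + B = 3  ✓
Hence u(x, t) = e^{x} + 2 e^{t + x}.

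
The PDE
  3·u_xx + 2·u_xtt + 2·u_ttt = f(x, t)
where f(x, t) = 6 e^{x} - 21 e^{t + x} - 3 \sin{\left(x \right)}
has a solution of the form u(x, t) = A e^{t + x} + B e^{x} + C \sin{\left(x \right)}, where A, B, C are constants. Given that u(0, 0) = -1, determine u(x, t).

Answer: u(x, t) = 2 e^{x} - 3 e^{t + x} + \sin{\left(x \right)}

Derivation:
Substitute the ansatz u = A e^{t + x} + B e^{x} + C \sin{\left(x \right)} into the left-hand side.
Derivatives of the ansatz:
  u_xx = A e^{t} e^{x} + B e^{x} - C \sin{\left(x \right)}
  u_xtt = A e^{t} e^{x}
  u_ttt = A e^{t} e^{x}
Term by term:
  3·u_xx = 3 A e^{t} e^{x} + 3 B e^{x} - 3 C \sin{\left(x \right)}
  2·u_xtt = 2 A e^{t} e^{x}
  2·u_ttt = 2 A e^{t} e^{x}
So the left-hand side equals
  7 A e^{t} e^{x} + 3 B e^{x} - 3 C \sin{\left(x \right)}
This must equal f(x, t) identically; expanded, f = - 21 e^{t} e^{x} + 6 e^{x} - 3 \sin{\left(x \right)}.
Matching coefficients of the independent functions:
  [e^{t} e^{x}]:  7 A = -21
  [e^{x}]:  3 B = 6
  [\sin{\left(x \right)}]:  - 3 C = -3
Solving: A = -3, B = 2, C = 1.
Check against the point condition:
  u(0, 0) = -1  ⟹  A + B = -1  ✓
Hence u(x, t) = 2 e^{x} - 3 e^{t + x} + \sin{\left(x \right)}.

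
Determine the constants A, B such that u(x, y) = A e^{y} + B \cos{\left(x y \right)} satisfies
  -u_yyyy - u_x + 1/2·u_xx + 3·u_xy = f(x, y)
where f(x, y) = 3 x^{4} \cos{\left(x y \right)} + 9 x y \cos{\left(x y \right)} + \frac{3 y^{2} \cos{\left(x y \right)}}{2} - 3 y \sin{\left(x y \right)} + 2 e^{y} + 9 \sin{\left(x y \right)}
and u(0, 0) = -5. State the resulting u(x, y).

Answer: u(x, y) = - 2 e^{y} - 3 \cos{\left(x y \right)}

Derivation:
Substitute the ansatz u = A e^{y} + B \cos{\left(x y \right)} into the left-hand side.
Derivatives of the ansatz:
  u_yyyy = A e^{y} + B x^{4} \cos{\left(x y \right)}
  u_x = - B y \sin{\left(x y \right)}
  u_xx = - B y^{2} \cos{\left(x y \right)}
  u_xy = - B x y \cos{\left(x y \right)} - B \sin{\left(x y \right)}
Term by term:
  -u_yyyy = - A e^{y} - B x^{4} \cos{\left(x y \right)}
  -u_x = B y \sin{\left(x y \right)}
  1/2·u_xx = - \frac{B y^{2} \cos{\left(x y \right)}}{2}
  3·u_xy = - 3 B x y \cos{\left(x y \right)} - 3 B \sin{\left(x y \right)}
So the left-hand side equals
  - A e^{y} - B x^{4} \cos{\left(x y \right)} - 3 B x y \cos{\left(x y \right)} - \frac{B y^{2} \cos{\left(x y \right)}}{2} + B y \sin{\left(x y \right)} - 3 B \sin{\left(x y \right)}
This must equal f(x, y) = 3 x^{4} \cos{\left(x y \right)} + 9 x y \cos{\left(x y \right)} + \frac{3 y^{2} \cos{\left(x y \right)}}{2} - 3 y \sin{\left(x y \right)} + 2 e^{y} + 9 \sin{\left(x y \right)} identically.
Matching coefficients of the independent functions:
  [x^{4} \cos{\left(x y \right)}]:  - B = 3
  [y \sin{\left(x y \right)}]:  B = -3
  [y^{2} \cos{\left(x y \right)}]:  - \frac{B}{2} = \frac{3}{2}
  [x y \cos{\left(x y \right)}, \sin{\left(x y \right)}]:  - 3 B = 9
  [e^{y}]:  - A = 2
Solving: A = -2, B = -3.
Check against the point condition:
  u(0, 0) = -5  ⟹  A + B = -5  ✓
Hence u(x, y) = - 2 e^{y} - 3 \cos{\left(x y \right)}.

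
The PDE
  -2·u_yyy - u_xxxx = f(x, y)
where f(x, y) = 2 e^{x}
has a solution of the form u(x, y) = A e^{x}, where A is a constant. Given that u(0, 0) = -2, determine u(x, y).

Substitute the ansatz u = A e^{x} into the left-hand side.
Derivatives of the ansatz:
  u_yyy = 0
  u_xxxx = A e^{x}
Term by term:
  -2·u_yyy = 0
  -u_xxxx = - A e^{x}
So the left-hand side equals
  - A e^{x}
This must equal f(x, y) = 2 e^{x} identically.
Matching coefficients of the independent functions:
  [e^{x}]:  - A = 2
Solving: A = -2.
Check against the point condition:
  u(0, 0) = -2  ⟹  A = -2  ✓
Hence u(x, y) = - 2 e^{x}.

Answer: u(x, y) = - 2 e^{x}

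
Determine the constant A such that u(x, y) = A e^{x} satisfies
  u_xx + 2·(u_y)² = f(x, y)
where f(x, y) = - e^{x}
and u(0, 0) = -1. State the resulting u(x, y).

Answer: u(x, y) = - e^{x}

Derivation:
Substitute the ansatz u = A e^{x} into the left-hand side.
Derivatives of the ansatz:
  u_xx = A e^{x}
  u_y = 0
Term by term:
  u_xx = A e^{x}
  2·(u_y)² = 0
So the left-hand side equals
  A e^{x}
This must equal f(x, y) = - e^{x} identically.
Matching coefficients of the independent functions:
  [e^{x}]:  A = -1
Solving: A = -1.
Check against the point condition:
  u(0, 0) = -1  ⟹  A = -1  ✓
Hence u(x, y) = - e^{x}.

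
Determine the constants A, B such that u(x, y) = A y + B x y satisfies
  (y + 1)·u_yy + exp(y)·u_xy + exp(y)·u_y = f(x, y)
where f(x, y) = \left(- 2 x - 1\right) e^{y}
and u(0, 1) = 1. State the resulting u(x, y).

Answer: u(x, y) = - 2 x y + y

Derivation:
Substitute the ansatz u = A y + B x y into the left-hand side.
Derivatives of the ansatz:
  u_yy = 0
  u_xy = B
  u_y = A + B x
Term by term:
  (y + 1)·u_yy = 0
  exp(y)·u_xy = B e^{y}
  exp(y)·u_y = A e^{y} + B x e^{y}
So the left-hand side equals
  A e^{y} + B x e^{y} + B e^{y}
This must equal f(x, y) identically; expanded, f = - 2 x e^{y} - e^{y}.
Matching coefficients of the independent functions:
  [x e^{y}]:  B = -2
  [e^{y}]:  A + B = -1
Solving: A = 1, B = -2.
Check against the point condition:
  u(0, 1) = 1  ⟹  A = 1  ✓
Hence u(x, y) = - 2 x y + y.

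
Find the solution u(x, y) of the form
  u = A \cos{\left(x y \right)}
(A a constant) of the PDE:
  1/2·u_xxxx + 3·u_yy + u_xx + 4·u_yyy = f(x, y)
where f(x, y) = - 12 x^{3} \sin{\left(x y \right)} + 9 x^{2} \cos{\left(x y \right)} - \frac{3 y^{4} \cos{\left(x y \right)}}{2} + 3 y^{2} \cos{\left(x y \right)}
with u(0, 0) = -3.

Substitute the ansatz u = A \cos{\left(x y \right)} into the left-hand side.
Derivatives of the ansatz:
  u_xxxx = A y^{4} \cos{\left(x y \right)}
  u_yy = - A x^{2} \cos{\left(x y \right)}
  u_xx = - A y^{2} \cos{\left(x y \right)}
  u_yyy = A x^{3} \sin{\left(x y \right)}
Term by term:
  1/2·u_xxxx = \frac{A y^{4} \cos{\left(x y \right)}}{2}
  3·u_yy = - 3 A x^{2} \cos{\left(x y \right)}
  u_xx = - A y^{2} \cos{\left(x y \right)}
  4·u_yyy = 4 A x^{3} \sin{\left(x y \right)}
So the left-hand side equals
  4 A x^{3} \sin{\left(x y \right)} - 3 A x^{2} \cos{\left(x y \right)} + \frac{A y^{4} \cos{\left(x y \right)}}{2} - A y^{2} \cos{\left(x y \right)}
This must equal f(x, y) = - 12 x^{3} \sin{\left(x y \right)} + 9 x^{2} \cos{\left(x y \right)} - \frac{3 y^{4} \cos{\left(x y \right)}}{2} + 3 y^{2} \cos{\left(x y \right)} identically.
Matching coefficients of the independent functions:
  [x^{2} \cos{\left(x y \right)}]:  - 3 A = 9
  [x^{3} \sin{\left(x y \right)}]:  4 A = -12
  [y^{2} \cos{\left(x y \right)}]:  - A = 3
  [y^{4} \cos{\left(x y \right)}]:  \frac{A}{2} = - \frac{3}{2}
Solving: A = -3.
Check against the point condition:
  u(0, 0) = -3  ⟹  A = -3  ✓
Hence u(x, y) = - 3 \cos{\left(x y \right)}.

Answer: u(x, y) = - 3 \cos{\left(x y \right)}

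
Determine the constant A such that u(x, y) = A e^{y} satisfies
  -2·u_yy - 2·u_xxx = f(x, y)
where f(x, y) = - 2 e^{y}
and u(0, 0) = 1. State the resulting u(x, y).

Substitute the ansatz u = A e^{y} into the left-hand side.
Derivatives of the ansatz:
  u_yy = A e^{y}
  u_xxx = 0
Term by term:
  -2·u_yy = - 2 A e^{y}
  -2·u_xxx = 0
So the left-hand side equals
  - 2 A e^{y}
This must equal f(x, y) = - 2 e^{y} identically.
Matching coefficients of the independent functions:
  [e^{y}]:  - 2 A = -2
Solving: A = 1.
Check against the point condition:
  u(0, 0) = 1  ⟹  A = 1  ✓
Hence u(x, y) = e^{y}.

Answer: u(x, y) = e^{y}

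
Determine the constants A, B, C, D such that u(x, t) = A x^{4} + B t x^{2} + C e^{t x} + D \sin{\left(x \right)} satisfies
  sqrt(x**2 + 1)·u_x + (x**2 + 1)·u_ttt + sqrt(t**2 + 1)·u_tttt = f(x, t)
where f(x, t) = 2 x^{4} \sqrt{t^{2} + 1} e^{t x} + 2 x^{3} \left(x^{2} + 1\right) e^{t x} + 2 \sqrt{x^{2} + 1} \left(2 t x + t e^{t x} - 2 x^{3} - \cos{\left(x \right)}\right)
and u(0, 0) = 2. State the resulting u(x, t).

Substitute the ansatz u = A x^{4} + B t x^{2} + C e^{t x} + D \sin{\left(x \right)} into the left-hand side.
Derivatives of the ansatz:
  u_x = 4 A x^{3} + 2 B t x + C t e^{t x} + D \cos{\left(x \right)}
  u_ttt = C x^{3} e^{t x}
  u_tttt = C x^{4} e^{t x}
Term by term:
  sqrt(x**2 + 1)·u_x = 4 A x^{3} \sqrt{x^{2} + 1} + 2 B t x \sqrt{x^{2} + 1} + C t \sqrt{x^{2} + 1} e^{t x} + D \sqrt{x^{2} + 1} \cos{\left(x \right)}
  (x**2 + 1)·u_ttt = C x^{5} e^{t x} + C x^{3} e^{t x}
  sqrt(t**2 + 1)·u_tttt = C x^{4} \sqrt{t^{2} + 1} e^{t x}
So the left-hand side equals
  4 A x^{3} \sqrt{x^{2} + 1} + 2 B t x \sqrt{x^{2} + 1} + C t \sqrt{x^{2} + 1} e^{t x} + C x^{5} e^{t x} + C x^{4} \sqrt{t^{2} + 1} e^{t x} + C x^{3} e^{t x} + D \sqrt{x^{2} + 1} \cos{\left(x \right)}
This must equal f(x, t) identically; expanded, f = 4 t x \sqrt{x^{2} + 1} + 2 t \sqrt{x^{2} + 1} e^{t x} + 2 x^{5} e^{t x} + 2 x^{4} \sqrt{t^{2} + 1} e^{t x} - 4 x^{3} \sqrt{x^{2} + 1} + 2 x^{3} e^{t x} - 2 \sqrt{x^{2} + 1} \cos{\left(x \right)}.
Matching coefficients of the independent functions:
  [x^{3} \sqrt{x^{2} + 1}]:  4 A = -4
  [x^{3} e^{t x}, x^{5} e^{t x}, t \sqrt{x^{2} + 1} e^{t x}, x^{4} \sqrt{t^{2} + 1} e^{t x}]:  C = 2
  [\sqrt{x^{2} + 1} \cos{\left(x \right)}]:  D = -2
  [t x \sqrt{x^{2} + 1}]:  2 B = 4
Solving: A = -1, B = 2, C = 2, D = -2.
Check against the point condition:
  u(0, 0) = 2  ⟹  C = 2  ✓
Hence u(x, t) = 2 t x^{2} - x^{4} + 2 e^{t x} - 2 \sin{\left(x \right)}.

Answer: u(x, t) = 2 t x^{2} - x^{4} + 2 e^{t x} - 2 \sin{\left(x \right)}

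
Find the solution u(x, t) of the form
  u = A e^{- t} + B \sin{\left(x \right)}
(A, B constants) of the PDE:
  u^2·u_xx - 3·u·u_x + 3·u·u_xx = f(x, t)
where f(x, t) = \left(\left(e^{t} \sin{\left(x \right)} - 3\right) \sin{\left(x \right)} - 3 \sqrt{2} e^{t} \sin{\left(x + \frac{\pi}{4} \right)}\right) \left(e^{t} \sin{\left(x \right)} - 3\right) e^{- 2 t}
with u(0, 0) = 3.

Substitute the ansatz u = A e^{- t} + B \sin{\left(x \right)} into the left-hand side.
Derivatives of the ansatz:
  u_xx = - B \sin{\left(x \right)}
  u_x = B \cos{\left(x \right)}
Term by term:
  u^2·u_xx = - A^{2} B e^{- 2 t} \sin{\left(x \right)} - 2 A B^{2} e^{- t} \sin^{2}{\left(x \right)} - B^{3} \sin^{3}{\left(x \right)}
  -3·u·u_x = - 3 A B e^{- t} \cos{\left(x \right)} - 3 B^{2} \sin{\left(x \right)} \cos{\left(x \right)}
  3·u·u_xx = - 3 A B e^{- t} \sin{\left(x \right)} - 3 B^{2} \sin^{2}{\left(x \right)}
So the left-hand side equals
  - A^{2} B e^{- 2 t} \sin{\left(x \right)} - 2 A B^{2} e^{- t} \sin^{2}{\left(x \right)} - 3 A B e^{- t} \sin{\left(x \right)} - 3 A B e^{- t} \cos{\left(x \right)} - B^{3} \sin^{3}{\left(x \right)} - 3 B^{2} \sin^{2}{\left(x \right)} - 3 B^{2} \sin{\left(x \right)} \cos{\left(x \right)}
This must equal f(x, t) identically; expanded, f = \sin^{3}{\left(x \right)} - 3 \sin^{2}{\left(x \right)} - 3 \sin{\left(x \right)} \cos{\left(x \right)} - 6 e^{- t} \sin^{2}{\left(x \right)} + 9 e^{- t} \sin{\left(x \right)} + 9 e^{- t} \cos{\left(x \right)} + 9 e^{- 2 t} \sin{\left(x \right)}.
Matching coefficients of the independent functions:
  [e^{- 2 t} \sin{\left(x \right)}]:  - A^{2} B = 9
  [e^{- t} \sin{\left(x \right)}, e^{- t} \cos{\left(x \right)}]:  - 3 A B = 9
  [e^{- t} \sin^{2}{\left(x \right)}]:  - 2 A B^{2} = -6
  [\sin{\left(x \right)} \cos{\left(x \right)}, \sin^{2}{\left(x \right)}]:  - 3 B^{2} = -3
  [\sin^{3}{\left(x \right)}]:  - B^{3} = 1
Solving: A = 3, B = -1.
Check against the point condition:
  u(0, 0) = 3  ⟹  A = 3  ✓
Hence u(x, t) = - \sin{\left(x \right)} + 3 e^{- t}.

Answer: u(x, t) = - \sin{\left(x \right)} + 3 e^{- t}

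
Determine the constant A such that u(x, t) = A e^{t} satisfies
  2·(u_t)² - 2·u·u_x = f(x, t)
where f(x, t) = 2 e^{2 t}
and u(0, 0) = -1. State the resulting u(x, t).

Answer: u(x, t) = - e^{t}

Derivation:
Substitute the ansatz u = A e^{t} into the left-hand side.
Derivatives of the ansatz:
  u_t = A e^{t}
  u_x = 0
Term by term:
  2·(u_t)² = 2 A^{2} e^{2 t}
  -2·u·u_x = 0
So the left-hand side equals
  2 A^{2} e^{2 t}
This must equal f(x, t) = 2 e^{2 t} identically.
Matching coefficients of the independent functions:
  [e^{2 t}]:  2 A^{2} = 2
These equations allow (A) = (-1) or (1).
Impose the point condition(s):
  u(0, 0) = -1  ⟹  A = -1
Only A = -1 satisfies everything.
Hence u(x, t) = - e^{t}.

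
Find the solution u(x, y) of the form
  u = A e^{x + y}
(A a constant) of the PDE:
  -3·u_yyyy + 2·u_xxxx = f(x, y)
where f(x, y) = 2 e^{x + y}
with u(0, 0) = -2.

Substitute the ansatz u = A e^{x + y} into the left-hand side.
Derivatives of the ansatz:
  u_yyyy = A e^{x} e^{y}
  u_xxxx = A e^{x} e^{y}
Term by term:
  -3·u_yyyy = - 3 A e^{x} e^{y}
  2·u_xxxx = 2 A e^{x} e^{y}
So the left-hand side equals
  - A e^{x} e^{y}
This must equal f(x, y) identically; expanded, f = 2 e^{x} e^{y}.
Matching coefficients of the independent functions:
  [e^{x} e^{y}]:  - A = 2
Solving: A = -2.
Check against the point condition:
  u(0, 0) = -2  ⟹  A = -2  ✓
Hence u(x, y) = - 2 e^{x + y}.

Answer: u(x, y) = - 2 e^{x + y}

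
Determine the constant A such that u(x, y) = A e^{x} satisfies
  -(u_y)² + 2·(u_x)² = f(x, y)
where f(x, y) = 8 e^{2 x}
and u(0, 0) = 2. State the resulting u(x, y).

Answer: u(x, y) = 2 e^{x}

Derivation:
Substitute the ansatz u = A e^{x} into the left-hand side.
Derivatives of the ansatz:
  u_y = 0
  u_x = A e^{x}
Term by term:
  -(u_y)² = 0
  2·(u_x)² = 2 A^{2} e^{2 x}
So the left-hand side equals
  2 A^{2} e^{2 x}
This must equal f(x, y) = 8 e^{2 x} identically.
Matching coefficients of the independent functions:
  [e^{2 x}]:  2 A^{2} = 8
These equations allow (A) = (-2) or (2).
Impose the point condition(s):
  u(0, 0) = 2  ⟹  A = 2
Only A = 2 satisfies everything.
Hence u(x, y) = 2 e^{x}.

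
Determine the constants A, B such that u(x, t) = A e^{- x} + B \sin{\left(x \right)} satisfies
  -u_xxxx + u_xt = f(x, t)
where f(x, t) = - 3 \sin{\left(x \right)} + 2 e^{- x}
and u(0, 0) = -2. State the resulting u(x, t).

Answer: u(x, t) = 3 \sin{\left(x \right)} - 2 e^{- x}

Derivation:
Substitute the ansatz u = A e^{- x} + B \sin{\left(x \right)} into the left-hand side.
Derivatives of the ansatz:
  u_xxxx = A e^{- x} + B \sin{\left(x \right)}
  u_xt = 0
Term by term:
  -u_xxxx = - A e^{- x} - B \sin{\left(x \right)}
  u_xt = 0
So the left-hand side equals
  - A e^{- x} - B \sin{\left(x \right)}
This must equal f(x, t) = - 3 \sin{\left(x \right)} + 2 e^{- x} identically.
Matching coefficients of the independent functions:
  [e^{- x}]:  - A = 2
  [\sin{\left(x \right)}]:  - B = -3
Solving: A = -2, B = 3.
Check against the point condition:
  u(0, 0) = -2  ⟹  A = -2  ✓
Hence u(x, t) = 3 \sin{\left(x \right)} - 2 e^{- x}.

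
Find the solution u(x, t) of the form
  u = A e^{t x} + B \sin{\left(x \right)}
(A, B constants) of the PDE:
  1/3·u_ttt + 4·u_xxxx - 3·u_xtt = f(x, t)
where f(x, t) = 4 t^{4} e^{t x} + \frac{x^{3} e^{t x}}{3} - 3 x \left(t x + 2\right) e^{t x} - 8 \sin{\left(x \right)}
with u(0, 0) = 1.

Answer: u(x, t) = e^{t x} - 2 \sin{\left(x \right)}

Derivation:
Substitute the ansatz u = A e^{t x} + B \sin{\left(x \right)} into the left-hand side.
Derivatives of the ansatz:
  u_ttt = A x^{3} e^{t x}
  u_xxxx = A t^{4} e^{t x} + B \sin{\left(x \right)}
  u_xtt = A t x^{2} e^{t x} + 2 A x e^{t x}
Term by term:
  1/3·u_ttt = \frac{A x^{3} e^{t x}}{3}
  4·u_xxxx = 4 A t^{4} e^{t x} + 4 B \sin{\left(x \right)}
  -3·u_xtt = - 3 A t x^{2} e^{t x} - 6 A x e^{t x}
So the left-hand side equals
  4 A t^{4} e^{t x} - 3 A t x^{2} e^{t x} + \frac{A x^{3} e^{t x}}{3} - 6 A x e^{t x} + 4 B \sin{\left(x \right)}
This must equal f(x, t) identically; expanded, f = 4 t^{4} e^{t x} - 3 t x^{2} e^{t x} + \frac{x^{3} e^{t x}}{3} - 6 x e^{t x} - 8 \sin{\left(x \right)}.
Matching coefficients of the independent functions:
  [t^{4} e^{t x}]:  4 A = 4
  [x e^{t x}]:  - 6 A = -6
  [x^{3} e^{t x}]:  \frac{A}{3} = \frac{1}{3}
  [t x^{2} e^{t x}]:  - 3 A = -3
  [\sin{\left(x \right)}]:  4 B = -8
Solving: A = 1, B = -2.
Check against the point condition:
  u(0, 0) = 1  ⟹  A = 1  ✓
Hence u(x, t) = e^{t x} - 2 \sin{\left(x \right)}.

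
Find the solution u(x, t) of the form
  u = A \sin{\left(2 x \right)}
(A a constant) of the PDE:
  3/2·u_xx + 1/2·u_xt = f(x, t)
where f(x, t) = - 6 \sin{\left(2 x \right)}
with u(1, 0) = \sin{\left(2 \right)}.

Substitute the ansatz u = A \sin{\left(2 x \right)} into the left-hand side.
Derivatives of the ansatz:
  u_xx = - 4 A \sin{\left(2 x \right)}
  u_xt = 0
Term by term:
  3/2·u_xx = - 6 A \sin{\left(2 x \right)}
  1/2·u_xt = 0
So the left-hand side equals
  - 6 A \sin{\left(2 x \right)}
This must equal f(x, t) = - 6 \sin{\left(2 x \right)} identically.
Matching coefficients of the independent functions:
  [\sin{\left(2 x \right)}]:  - 6 A = -6
Solving: A = 1.
Check against the point condition:
  u(1, 0) = \sin{\left(2 \right)}  ⟹  A \sin{\left(2 \right)} = \sin{\left(2 \right)}  ✓
Hence u(x, t) = \sin{\left(2 x \right)}.

Answer: u(x, t) = \sin{\left(2 x \right)}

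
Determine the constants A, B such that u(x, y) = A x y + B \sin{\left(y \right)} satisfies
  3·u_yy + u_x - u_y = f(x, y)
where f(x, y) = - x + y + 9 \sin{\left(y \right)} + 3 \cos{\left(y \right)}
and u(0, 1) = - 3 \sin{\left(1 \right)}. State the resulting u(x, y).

Substitute the ansatz u = A x y + B \sin{\left(y \right)} into the left-hand side.
Derivatives of the ansatz:
  u_yy = - B \sin{\left(y \right)}
  u_x = A y
  u_y = A x + B \cos{\left(y \right)}
Term by term:
  3·u_yy = - 3 B \sin{\left(y \right)}
  u_x = A y
  -u_y = - A x - B \cos{\left(y \right)}
So the left-hand side equals
  - A x + A y - 3 B \sin{\left(y \right)} - B \cos{\left(y \right)}
This must equal f(x, y) = - x + y + 9 \sin{\left(y \right)} + 3 \cos{\left(y \right)} identically.
Matching coefficients of the independent functions:
  [x]:  - A = -1
  [y]:  A = 1
  [\sin{\left(y \right)}]:  - 3 B = 9
  [\cos{\left(y \right)}]:  - B = 3
Solving: A = 1, B = -3.
Check against the point condition:
  u(0, 1) = - 3 \sin{\left(1 \right)}  ⟹  B \sin{\left(1 \right)} = - 3 \sin{\left(1 \right)}  ✓
Hence u(x, y) = x y - 3 \sin{\left(y \right)}.

Answer: u(x, y) = x y - 3 \sin{\left(y \right)}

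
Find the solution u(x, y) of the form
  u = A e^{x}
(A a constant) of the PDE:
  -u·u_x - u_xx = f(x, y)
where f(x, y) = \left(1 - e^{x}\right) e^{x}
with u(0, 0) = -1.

Substitute the ansatz u = A e^{x} into the left-hand side.
Derivatives of the ansatz:
  u_x = A e^{x}
  u_xx = A e^{x}
Term by term:
  -u·u_x = - A^{2} e^{2 x}
  -u_xx = - A e^{x}
So the left-hand side equals
  - A^{2} e^{2 x} - A e^{x}
This must equal f(x, y) identically; expanded, f = - e^{2 x} + e^{x}.
Matching coefficients of the independent functions:
  [e^{x}]:  - A = 1
  [e^{2 x}]:  - A^{2} = -1
Solving: A = -1.
Check against the point condition:
  u(0, 0) = -1  ⟹  A = -1  ✓
Hence u(x, y) = - e^{x}.

Answer: u(x, y) = - e^{x}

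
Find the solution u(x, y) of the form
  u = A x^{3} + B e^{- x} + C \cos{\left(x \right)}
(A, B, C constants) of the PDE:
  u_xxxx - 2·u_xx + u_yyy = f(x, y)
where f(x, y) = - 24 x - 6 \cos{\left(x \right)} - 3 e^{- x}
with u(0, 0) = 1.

Substitute the ansatz u = A x^{3} + B e^{- x} + C \cos{\left(x \right)} into the left-hand side.
Derivatives of the ansatz:
  u_xxxx = B e^{- x} + C \cos{\left(x \right)}
  u_xx = 6 A x + B e^{- x} - C \cos{\left(x \right)}
  u_yyy = 0
Term by term:
  u_xxxx = B e^{- x} + C \cos{\left(x \right)}
  -2·u_xx = - 12 A x - 2 B e^{- x} + 2 C \cos{\left(x \right)}
  u_yyy = 0
So the left-hand side equals
  - 12 A x - B e^{- x} + 3 C \cos{\left(x \right)}
This must equal f(x, y) = - 24 x - 6 \cos{\left(x \right)} - 3 e^{- x} identically.
Matching coefficients of the independent functions:
  [x]:  - 12 A = -24
  [e^{- x}]:  - B = -3
  [\cos{\left(x \right)}]:  3 C = -6
Solving: A = 2, B = 3, C = -2.
Check against the point condition:
  u(0, 0) = 1  ⟹  B + C = 1  ✓
Hence u(x, y) = 2 x^{3} - 2 \cos{\left(x \right)} + 3 e^{- x}.

Answer: u(x, y) = 2 x^{3} - 2 \cos{\left(x \right)} + 3 e^{- x}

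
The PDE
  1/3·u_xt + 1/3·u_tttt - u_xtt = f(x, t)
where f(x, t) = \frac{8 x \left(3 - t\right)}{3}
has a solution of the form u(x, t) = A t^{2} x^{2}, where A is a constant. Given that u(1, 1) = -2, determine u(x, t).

Substitute the ansatz u = A t^{2} x^{2} into the left-hand side.
Derivatives of the ansatz:
  u_xt = 4 A t x
  u_tttt = 0
  u_xtt = 4 A x
Term by term:
  1/3·u_xt = \frac{4 A t x}{3}
  1/3·u_tttt = 0
  -u_xtt = - 4 A x
So the left-hand side equals
  \frac{4 A t x}{3} - 4 A x
This must equal f(x, t) identically; expanded, f = - \frac{8 t x}{3} + 8 x.
Matching coefficients of the independent functions:
  [x]:  - 4 A = 8
  [t x]:  \frac{4 A}{3} = - \frac{8}{3}
Solving: A = -2.
Check against the point condition:
  u(1, 1) = -2  ⟹  A = -2  ✓
Hence u(x, t) = - 2 t^{2} x^{2}.

Answer: u(x, t) = - 2 t^{2} x^{2}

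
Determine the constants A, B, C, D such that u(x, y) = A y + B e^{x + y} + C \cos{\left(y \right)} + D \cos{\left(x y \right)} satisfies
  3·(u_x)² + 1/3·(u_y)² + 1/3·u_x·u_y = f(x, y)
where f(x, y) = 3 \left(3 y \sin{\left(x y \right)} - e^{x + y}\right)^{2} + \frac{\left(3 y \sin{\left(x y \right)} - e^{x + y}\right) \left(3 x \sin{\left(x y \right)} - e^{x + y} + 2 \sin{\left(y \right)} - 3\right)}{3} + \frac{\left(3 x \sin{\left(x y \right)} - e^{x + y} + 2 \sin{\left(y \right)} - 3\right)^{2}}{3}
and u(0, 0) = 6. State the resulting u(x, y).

Substitute the ansatz u = A y + B e^{x + y} + C \cos{\left(y \right)} + D \cos{\left(x y \right)} into the left-hand side.
Derivatives of the ansatz:
  u_x = B e^{x} e^{y} - D y \sin{\left(x y \right)}
  u_y = A + B e^{x} e^{y} - C \sin{\left(y \right)} - D x \sin{\left(x y \right)}
Term by term:
  3·(u_x)² = 3 B^{2} e^{2 x} e^{2 y} - 6 B D y e^{x} e^{y} \sin{\left(x y \right)} + 3 D^{2} y^{2} \sin^{2}{\left(x y \right)}
  1/3·(u_y)² = \frac{A^{2}}{3} + \frac{2 A B e^{x} e^{y}}{3} - \frac{2 A C \sin{\left(y \right)}}{3} - \frac{2 A D x \sin{\left(x y \right)}}{3} + \frac{B^{2} e^{2 x} e^{2 y}}{3} - \frac{2 B C e^{x} e^{y} \sin{\left(y \right)}}{3} - \frac{2 B D x e^{x} e^{y} \sin{\left(x y \right)}}{3} + \frac{C^{2} \sin^{2}{\left(y \right)}}{3} + \frac{2 C D x \sin{\left(y \right)} \sin{\left(x y \right)}}{3} + \frac{D^{2} x^{2} \sin^{2}{\left(x y \right)}}{3}
  1/3·u_x·u_y = \frac{A B e^{x} e^{y}}{3} - \frac{A D y \sin{\left(x y \right)}}{3} + \frac{B^{2} e^{2 x} e^{2 y}}{3} - \frac{B C e^{x} e^{y} \sin{\left(y \right)}}{3} - \frac{B D x e^{x} e^{y} \sin{\left(x y \right)}}{3} - \frac{B D y e^{x} e^{y} \sin{\left(x y \right)}}{3} + \frac{C D y \sin{\left(y \right)} \sin{\left(x y \right)}}{3} + \frac{D^{2} x y \sin^{2}{\left(x y \right)}}{3}
So the left-hand side equals
  \frac{A^{2}}{3} + A B e^{x} e^{y} - \frac{2 A C \sin{\left(y \right)}}{3} - \frac{2 A D x \sin{\left(x y \right)}}{3} - \frac{A D y \sin{\left(x y \right)}}{3} + \frac{11 B^{2} e^{2 x} e^{2 y}}{3} - B C e^{x} e^{y} \sin{\left(y \right)} - B D x e^{x} e^{y} \sin{\left(x y \right)} - \frac{19 B D y e^{x} e^{y} \sin{\left(x y \right)}}{3} + \frac{C^{2} \sin^{2}{\left(y \right)}}{3} + \frac{2 C D x \sin{\left(y \right)} \sin{\left(x y \right)}}{3} + \frac{C D y \sin{\left(y \right)} \sin{\left(x y \right)}}{3} + \frac{D^{2} x^{2} \sin^{2}{\left(x y \right)}}{3} + \frac{D^{2} x y \sin^{2}{\left(x y \right)}}{3} + 3 D^{2} y^{2} \sin^{2}{\left(x y \right)}
This must equal f(x, y) identically; expanded, f = 3 x^{2} \sin^{2}{\left(x y \right)} + 3 x y \sin^{2}{\left(x y \right)} - 3 x e^{x} e^{y} \sin{\left(x y \right)} + 4 x \sin{\left(y \right)} \sin{\left(x y \right)} - 6 x \sin{\left(x y \right)} + 27 y^{2} \sin^{2}{\left(x y \right)} - 19 y e^{x} e^{y} \sin{\left(x y \right)} + 2 y \sin{\left(y \right)} \sin{\left(x y \right)} - 3 y \sin{\left(x y \right)} + \frac{11 e^{2 x} e^{2 y}}{3} - 2 e^{x} e^{y} \sin{\left(y \right)} + 3 e^{x} e^{y} + \frac{4 \sin^{2}{\left(y \right)}}{3} - 4 \sin{\left(y \right)} + 3.
Matching coefficients of the independent functions:
(each divided by its leading coefficient; functions giving the same equation are listed together)
  [constant term]:  A^{2} - 9 = 0
  [x \sin{\left(x y \right)}, y \sin{\left(x y \right)}]:  A D - 9 = 0
  [x^{2} \sin^{2}{\left(x y \right)}, y^{2} \sin^{2}{\left(x y \right)}, x y \sin^{2}{\left(x y \right)}]:  D^{2} - 9 = 0
  [e^{x} e^{y}]:  A B - 3 = 0
  [e^{2 x} e^{2 y}]:  B^{2} - 1 = 0
  [x \sin{\left(y \right)} \sin{\left(x y \right)}, y \sin{\left(y \right)} \sin{\left(x y \right)}]:  C D - 6 = 0
  [e^{x} e^{y} \sin{\left(y \right)}]:  B C - 2 = 0
  [x e^{x} e^{y} \sin{\left(x y \right)}, y e^{x} e^{y} \sin{\left(x y \right)}]:  B D - 3 = 0
  [\sin{\left(y \right)}]:  A C - 6 = 0
  [\sin^{2}{\left(y \right)}]:  C^{2} - 4 = 0
These equations allow (A, B, C, D) = (-3, -1, -2, -3) or (3, 1, 2, 3).
Impose the point condition(s):
  u(0, 0) = 6  ⟹  B + C + D = 6
Only A = 3, B = 1, C = 2, D = 3 satisfies everything.
Hence u(x, y) = 3 y + e^{x + y} + 2 \cos{\left(y \right)} + 3 \cos{\left(x y \right)}.

Answer: u(x, y) = 3 y + e^{x + y} + 2 \cos{\left(y \right)} + 3 \cos{\left(x y \right)}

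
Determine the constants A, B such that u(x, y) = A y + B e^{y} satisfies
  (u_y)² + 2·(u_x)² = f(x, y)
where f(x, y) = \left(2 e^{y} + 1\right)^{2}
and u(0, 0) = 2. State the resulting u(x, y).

Answer: u(x, y) = y + 2 e^{y}

Derivation:
Substitute the ansatz u = A y + B e^{y} into the left-hand side.
Derivatives of the ansatz:
  u_y = A + B e^{y}
  u_x = 0
Term by term:
  (u_y)² = A^{2} + 2 A B e^{y} + B^{2} e^{2 y}
  2·(u_x)² = 0
So the left-hand side equals
  A^{2} + 2 A B e^{y} + B^{2} e^{2 y}
This must equal f(x, y) identically; expanded, f = 4 e^{2 y} + 4 e^{y} + 1.
Matching coefficients of the independent functions:
  [constant term]:  A^{2} = 1
  [e^{y}]:  2 A B = 4
  [e^{2 y}]:  B^{2} = 4
These equations allow (A, B) = (-1, -2) or (1, 2).
Impose the point condition(s):
  u(0, 0) = 2  ⟹  B = 2
Only A = 1, B = 2 satisfies everything.
Hence u(x, y) = y + 2 e^{y}.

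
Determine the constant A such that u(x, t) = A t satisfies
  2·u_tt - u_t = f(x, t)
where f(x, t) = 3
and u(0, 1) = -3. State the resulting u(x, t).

Substitute the ansatz u = A t into the left-hand side.
Derivatives of the ansatz:
  u_tt = 0
  u_t = A
Term by term:
  2·u_tt = 0
  -u_t = - A
So the left-hand side equals
  - A
This must equal f(x, t) = 3 identically.
Matching coefficients of the independent functions:
  [constant term]:  - A = 3
Solving: A = -3.
Check against the point condition:
  u(0, 1) = -3  ⟹  A = -3  ✓
Hence u(x, t) = - 3 t.

Answer: u(x, t) = - 3 t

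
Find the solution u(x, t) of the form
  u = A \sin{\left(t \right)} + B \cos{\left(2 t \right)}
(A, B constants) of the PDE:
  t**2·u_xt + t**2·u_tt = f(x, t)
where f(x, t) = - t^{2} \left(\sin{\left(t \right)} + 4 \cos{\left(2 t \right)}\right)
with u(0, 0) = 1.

Substitute the ansatz u = A \sin{\left(t \right)} + B \cos{\left(2 t \right)} into the left-hand side.
Derivatives of the ansatz:
  u_xt = 0
  u_tt = - A \sin{\left(t \right)} - 4 B \cos{\left(2 t \right)}
Term by term:
  t**2·u_xt = 0
  t**2·u_tt = - A t^{2} \sin{\left(t \right)} - 4 B t^{2} \cos{\left(2 t \right)}
So the left-hand side equals
  - A t^{2} \sin{\left(t \right)} - 4 B t^{2} \cos{\left(2 t \right)}
This must equal f(x, t) identically; expanded, f = - t^{2} \sin{\left(t \right)} - 4 t^{2} \cos{\left(2 t \right)}.
Matching coefficients of the independent functions:
  [t^{2} \sin{\left(t \right)}]:  - A = -1
  [t^{2} \cos{\left(2 t \right)}]:  - 4 B = -4
Solving: A = 1, B = 1.
Check against the point condition:
  u(0, 0) = 1  ⟹  B = 1  ✓
Hence u(x, t) = \sin{\left(t \right)} + \cos{\left(2 t \right)}.

Answer: u(x, t) = \sin{\left(t \right)} + \cos{\left(2 t \right)}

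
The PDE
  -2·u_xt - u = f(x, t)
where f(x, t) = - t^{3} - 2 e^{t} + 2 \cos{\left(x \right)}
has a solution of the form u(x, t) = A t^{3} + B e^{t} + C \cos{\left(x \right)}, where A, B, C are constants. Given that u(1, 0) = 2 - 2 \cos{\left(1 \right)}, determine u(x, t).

Substitute the ansatz u = A t^{3} + B e^{t} + C \cos{\left(x \right)} into the left-hand side.
Derivatives of the ansatz:
  u_xt = 0
Term by term:
  -2·u_xt = 0
  -u = - A t^{3} - B e^{t} - C \cos{\left(x \right)}
So the left-hand side equals
  - A t^{3} - B e^{t} - C \cos{\left(x \right)}
This must equal f(x, t) = - t^{3} - 2 e^{t} + 2 \cos{\left(x \right)} identically.
Matching coefficients of the independent functions:
  [t^{3}]:  - A = -1
  [e^{t}]:  - B = -2
  [\cos{\left(x \right)}]:  - C = 2
Solving: A = 1, B = 2, C = -2.
Check against the point condition:
  u(1, 0) = 2 - 2 \cos{\left(1 \right)}  ⟹  B + C \cos{\left(1 \right)} = 2 - 2 \cos{\left(1 \right)}  ✓
Hence u(x, t) = t^{3} + 2 e^{t} - 2 \cos{\left(x \right)}.

Answer: u(x, t) = t^{3} + 2 e^{t} - 2 \cos{\left(x \right)}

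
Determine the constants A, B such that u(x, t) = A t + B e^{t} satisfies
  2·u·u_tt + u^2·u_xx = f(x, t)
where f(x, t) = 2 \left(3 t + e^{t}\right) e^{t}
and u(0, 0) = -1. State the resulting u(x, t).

Substitute the ansatz u = A t + B e^{t} into the left-hand side.
Derivatives of the ansatz:
  u_tt = B e^{t}
  u_xx = 0
Term by term:
  2·u·u_tt = 2 A B t e^{t} + 2 B^{2} e^{2 t}
  u^2·u_xx = 0
So the left-hand side equals
  2 A B t e^{t} + 2 B^{2} e^{2 t}
This must equal f(x, t) = 2 \left(3 t + e^{t}\right) e^{t} identically.
Matching coefficients of the independent functions:
  [t e^{t}]:  2 A B = 6
  [e^{2 t}]:  2 B^{2} = 2
These equations allow (A, B) = (-3, -1) or (3, 1).
Impose the point condition(s):
  u(0, 0) = -1  ⟹  B = -1
Only A = -3, B = -1 satisfies everything.
Hence u(x, t) = - 3 t - e^{t}.

Answer: u(x, t) = - 3 t - e^{t}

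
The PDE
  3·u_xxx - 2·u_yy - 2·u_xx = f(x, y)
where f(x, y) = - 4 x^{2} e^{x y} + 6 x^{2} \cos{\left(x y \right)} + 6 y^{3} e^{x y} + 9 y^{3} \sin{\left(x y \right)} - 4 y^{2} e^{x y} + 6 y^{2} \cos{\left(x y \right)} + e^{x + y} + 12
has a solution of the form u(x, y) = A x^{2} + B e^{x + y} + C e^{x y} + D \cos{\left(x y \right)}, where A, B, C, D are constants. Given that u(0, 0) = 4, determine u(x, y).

Substitute the ansatz u = A x^{2} + B e^{x + y} + C e^{x y} + D \cos{\left(x y \right)} into the left-hand side.
Derivatives of the ansatz:
  u_xxx = B e^{x} e^{y} + C y^{3} e^{x y} + D y^{3} \sin{\left(x y \right)}
  u_yy = B e^{x} e^{y} + C x^{2} e^{x y} - D x^{2} \cos{\left(x y \right)}
  u_xx = 2 A + B e^{x} e^{y} + C y^{2} e^{x y} - D y^{2} \cos{\left(x y \right)}
Term by term:
  3·u_xxx = 3 B e^{x} e^{y} + 3 C y^{3} e^{x y} + 3 D y^{3} \sin{\left(x y \right)}
  -2·u_yy = - 2 B e^{x} e^{y} - 2 C x^{2} e^{x y} + 2 D x^{2} \cos{\left(x y \right)}
  -2·u_xx = - 4 A - 2 B e^{x} e^{y} - 2 C y^{2} e^{x y} + 2 D y^{2} \cos{\left(x y \right)}
So the left-hand side equals
  - 4 A - B e^{x} e^{y} - 2 C x^{2} e^{x y} + 3 C y^{3} e^{x y} - 2 C y^{2} e^{x y} + 2 D x^{2} \cos{\left(x y \right)} + 3 D y^{3} \sin{\left(x y \right)} + 2 D y^{2} \cos{\left(x y \right)}
This must equal f(x, y) identically; expanded, f = - 4 x^{2} e^{x y} + 6 x^{2} \cos{\left(x y \right)} + 6 y^{3} e^{x y} + 9 y^{3} \sin{\left(x y \right)} - 4 y^{2} e^{x y} + 6 y^{2} \cos{\left(x y \right)} + e^{x} e^{y} + 12.
Matching coefficients of the independent functions:
  [constant term]:  - 4 A = 12
  [x^{2} e^{x y}, y^{2} e^{x y}]:  - 2 C = -4
  [x^{2} \cos{\left(x y \right)}, y^{2} \cos{\left(x y \right)}]:  2 D = 6
  [y^{3} e^{x y}]:  3 C = 6
  [y^{3} \sin{\left(x y \right)}]:  3 D = 9
  [e^{x} e^{y}]:  - B = 1
Solving: A = -3, B = -1, C = 2, D = 3.
Check against the point condition:
  u(0, 0) = 4  ⟹  B + C + D = 4  ✓
Hence u(x, y) = - 3 x^{2} + 2 e^{x y} - e^{x + y} + 3 \cos{\left(x y \right)}.

Answer: u(x, y) = - 3 x^{2} + 2 e^{x y} - e^{x + y} + 3 \cos{\left(x y \right)}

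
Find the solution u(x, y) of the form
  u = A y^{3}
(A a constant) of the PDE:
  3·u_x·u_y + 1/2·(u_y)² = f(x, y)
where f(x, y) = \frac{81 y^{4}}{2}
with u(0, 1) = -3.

Substitute the ansatz u = A y^{3} into the left-hand side.
Derivatives of the ansatz:
  u_x = 0
  u_y = 3 A y^{2}
Term by term:
  3·u_x·u_y = 0
  1/2·(u_y)² = \frac{9 A^{2} y^{4}}{2}
So the left-hand side equals
  \frac{9 A^{2} y^{4}}{2}
This must equal f(x, y) = \frac{81 y^{4}}{2} identically.
Matching coefficients of the independent functions:
  [y^{4}]:  \frac{9 A^{2}}{2} = \frac{81}{2}
These equations allow (A) = (-3) or (3).
Impose the point condition(s):
  u(0, 1) = -3  ⟹  A = -3
Only A = -3 satisfies everything.
Hence u(x, y) = - 3 y^{3}.

Answer: u(x, y) = - 3 y^{3}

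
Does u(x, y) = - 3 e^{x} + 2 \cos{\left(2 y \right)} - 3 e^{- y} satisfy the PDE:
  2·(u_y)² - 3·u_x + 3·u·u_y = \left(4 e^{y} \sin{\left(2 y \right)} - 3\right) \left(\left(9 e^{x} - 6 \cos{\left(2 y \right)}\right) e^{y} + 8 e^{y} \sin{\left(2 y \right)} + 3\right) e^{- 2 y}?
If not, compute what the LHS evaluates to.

Evaluate each term of the left-hand side for u = - 3 e^{x} + 2 \cos{\left(2 y \right)} - 3 e^{- y}.
Derivatives:
  u_y = - 4 \sin{\left(2 y \right)} + 3 e^{- y}
  u_x = - 3 e^{x}
Terms:
  2·(u_y)² = 2 \left(4 e^{y} \sin{\left(2 y \right)} - 3\right)^{2} e^{- 2 y}
  -3·u_x = 9 e^{x}
  3·u·u_y = 3 \left(\left(3 e^{x} - 2 \cos{\left(2 y \right)}\right) e^{y} + 3\right) \left(4 e^{y} \sin{\left(2 y \right)} - 3\right) e^{- 2 y}
Sum: LHS = \left(3 \left(\left(3 e^{x} - 2 \cos{\left(2 y \right)}\right) e^{y} + 3\right) \left(4 e^{y} \sin{\left(2 y \right)} - 3\right) + 2 \left(4 e^{y} \sin{\left(2 y \right)} - 3\right)^{2} + 9 e^{x + 2 y}\right) e^{- 2 y}
Given right-hand side: \left(4 e^{y} \sin{\left(2 y \right)} - 3\right) \left(\left(9 e^{x} - 6 \cos{\left(2 y \right)}\right) e^{y} + 8 e^{y} \sin{\left(2 y \right)} + 3\right) e^{- 2 y}. Difference LHS − RHS = 9 e^{x} ≠ 0, so u is not a solution.

Answer: No, the LHS evaluates to \left(3 \left(\left(3 e^{x} - 2 \cos{\left(2 y \right)}\right) e^{y} + 3\right) \left(4 e^{y} \sin{\left(2 y \right)} - 3\right) + 2 \left(4 e^{y} \sin{\left(2 y \right)} - 3\right)^{2} + 9 e^{x + 2 y}\right) e^{- 2 y}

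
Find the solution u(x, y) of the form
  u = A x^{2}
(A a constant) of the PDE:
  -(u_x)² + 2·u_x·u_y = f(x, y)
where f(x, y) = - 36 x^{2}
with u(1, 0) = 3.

Substitute the ansatz u = A x^{2} into the left-hand side.
Derivatives of the ansatz:
  u_x = 2 A x
  u_y = 0
Term by term:
  -(u_x)² = - 4 A^{2} x^{2}
  2·u_x·u_y = 0
So the left-hand side equals
  - 4 A^{2} x^{2}
This must equal f(x, y) = - 36 x^{2} identically.
Matching coefficients of the independent functions:
  [x^{2}]:  - 4 A^{2} = -36
These equations allow (A) = (-3) or (3).
Impose the point condition(s):
  u(1, 0) = 3  ⟹  A = 3
Only A = 3 satisfies everything.
Hence u(x, y) = 3 x^{2}.

Answer: u(x, y) = 3 x^{2}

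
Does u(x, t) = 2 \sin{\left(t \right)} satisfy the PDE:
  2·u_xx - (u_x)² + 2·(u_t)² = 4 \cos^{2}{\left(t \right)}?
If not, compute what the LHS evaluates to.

Evaluate each term of the left-hand side for u = 2 \sin{\left(t \right)}.
Derivatives:
  u_xx = 0
  u_x = 0
  u_t = 2 \cos{\left(t \right)}
Terms:
  2·u_xx = 0
  -(u_x)² = 0
  2·(u_t)² = 8 \cos^{2}{\left(t \right)}
Sum: LHS = 8 \cos^{2}{\left(t \right)}
Given right-hand side: 4 \cos^{2}{\left(t \right)}. Difference LHS − RHS = 4 \cos^{2}{\left(t \right)} ≠ 0, so u is not a solution.

Answer: No, the LHS evaluates to 8 \cos^{2}{\left(t \right)}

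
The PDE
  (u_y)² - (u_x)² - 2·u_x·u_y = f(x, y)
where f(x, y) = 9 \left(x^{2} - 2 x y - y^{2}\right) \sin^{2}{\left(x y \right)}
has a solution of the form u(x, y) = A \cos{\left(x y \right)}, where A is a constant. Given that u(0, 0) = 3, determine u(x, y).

Substitute the ansatz u = A \cos{\left(x y \right)} into the left-hand side.
Derivatives of the ansatz:
  u_y = - A x \sin{\left(x y \right)}
  u_x = - A y \sin{\left(x y \right)}
Term by term:
  (u_y)² = A^{2} x^{2} \sin^{2}{\left(x y \right)}
  -(u_x)² = - A^{2} y^{2} \sin^{2}{\left(x y \right)}
  -2·u_x·u_y = - 2 A^{2} x y \sin^{2}{\left(x y \right)}
So the left-hand side equals
  A^{2} x^{2} \sin^{2}{\left(x y \right)} - 2 A^{2} x y \sin^{2}{\left(x y \right)} - A^{2} y^{2} \sin^{2}{\left(x y \right)}
This must equal f(x, y) identically; expanded, f = 9 x^{2} \sin^{2}{\left(x y \right)} - 18 x y \sin^{2}{\left(x y \right)} - 9 y^{2} \sin^{2}{\left(x y \right)}.
Matching coefficients of the independent functions:
  [x^{2} \sin^{2}{\left(x y \right)}]:  A^{2} = 9
  [y^{2} \sin^{2}{\left(x y \right)}]:  - A^{2} = -9
  [x y \sin^{2}{\left(x y \right)}]:  - 2 A^{2} = -18
These equations allow (A) = (-3) or (3).
Impose the point condition(s):
  u(0, 0) = 3  ⟹  A = 3
Only A = 3 satisfies everything.
Hence u(x, y) = 3 \cos{\left(x y \right)}.

Answer: u(x, y) = 3 \cos{\left(x y \right)}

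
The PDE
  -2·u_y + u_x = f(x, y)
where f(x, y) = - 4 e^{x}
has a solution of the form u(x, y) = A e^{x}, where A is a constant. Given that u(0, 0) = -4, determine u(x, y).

Substitute the ansatz u = A e^{x} into the left-hand side.
Derivatives of the ansatz:
  u_y = 0
  u_x = A e^{x}
Term by term:
  -2·u_y = 0
  u_x = A e^{x}
So the left-hand side equals
  A e^{x}
This must equal f(x, y) = - 4 e^{x} identically.
Matching coefficients of the independent functions:
  [e^{x}]:  A = -4
Solving: A = -4.
Check against the point condition:
  u(0, 0) = -4  ⟹  A = -4  ✓
Hence u(x, y) = - 4 e^{x}.

Answer: u(x, y) = - 4 e^{x}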